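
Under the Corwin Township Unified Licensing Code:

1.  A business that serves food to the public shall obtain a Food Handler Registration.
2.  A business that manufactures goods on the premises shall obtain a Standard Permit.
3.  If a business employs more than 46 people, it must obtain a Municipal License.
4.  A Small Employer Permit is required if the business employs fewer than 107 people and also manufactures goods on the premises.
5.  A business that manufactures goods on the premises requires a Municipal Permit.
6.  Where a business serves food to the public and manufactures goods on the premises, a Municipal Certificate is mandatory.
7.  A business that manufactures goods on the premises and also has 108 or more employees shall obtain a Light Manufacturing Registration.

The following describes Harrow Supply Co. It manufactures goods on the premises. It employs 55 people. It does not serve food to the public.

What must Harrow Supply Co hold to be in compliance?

Municipal License, Municipal Permit, Small Employer Permit, Standard Permit

1. does not serve food to the public → Food Handler Registration not required.
2. manufactures goods on the premises → Standard Permit required.
3. employees 55 > 46 → Municipal License required.
4. employees 55 < 107; manufactures goods on the premises → Small Employer Permit required.
5. manufactures goods on the premises → Municipal Permit required.
6. does not serve food to the public; manufactures goods on the premises → Municipal Certificate not required.
7. manufactures goods on the premises; employees 55 < 108 → Light Manufacturing Registration not required.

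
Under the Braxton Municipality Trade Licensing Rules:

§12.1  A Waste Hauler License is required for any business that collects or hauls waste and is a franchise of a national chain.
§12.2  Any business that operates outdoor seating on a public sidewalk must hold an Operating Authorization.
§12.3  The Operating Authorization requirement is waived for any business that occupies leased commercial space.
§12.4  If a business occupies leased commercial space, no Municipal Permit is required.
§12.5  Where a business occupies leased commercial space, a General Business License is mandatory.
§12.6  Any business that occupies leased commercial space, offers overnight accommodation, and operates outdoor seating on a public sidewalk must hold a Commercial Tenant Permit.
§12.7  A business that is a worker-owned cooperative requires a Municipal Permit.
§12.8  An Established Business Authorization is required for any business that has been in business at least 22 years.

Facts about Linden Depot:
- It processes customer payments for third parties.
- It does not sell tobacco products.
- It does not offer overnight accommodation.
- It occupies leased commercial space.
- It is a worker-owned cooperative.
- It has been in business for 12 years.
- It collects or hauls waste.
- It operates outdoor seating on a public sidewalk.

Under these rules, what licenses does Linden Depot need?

General Business License

§12.1 collects or hauls waste; is a worker-owned cooperative (not: is a franchise of a national chain) → Waste Hauler License not required.
§12.2 operates outdoor seating on a public sidewalk → Operating Authorization required.
§12.3 occupies leased commercial space → exempt from Operating Authorization.
§12.4 occupies leased commercial space → exempt from Municipal Permit.
§12.5 occupies leased commercial space → General Business License required.
§12.6 occupies leased commercial space; does not offer overnight accommodation; operates outdoor seating on a public sidewalk → Commercial Tenant Permit not required.
§12.7 is a worker-owned cooperative → Municipal Permit required.
§12.8 years in business 12 < 22 → Established Business Authorization not required.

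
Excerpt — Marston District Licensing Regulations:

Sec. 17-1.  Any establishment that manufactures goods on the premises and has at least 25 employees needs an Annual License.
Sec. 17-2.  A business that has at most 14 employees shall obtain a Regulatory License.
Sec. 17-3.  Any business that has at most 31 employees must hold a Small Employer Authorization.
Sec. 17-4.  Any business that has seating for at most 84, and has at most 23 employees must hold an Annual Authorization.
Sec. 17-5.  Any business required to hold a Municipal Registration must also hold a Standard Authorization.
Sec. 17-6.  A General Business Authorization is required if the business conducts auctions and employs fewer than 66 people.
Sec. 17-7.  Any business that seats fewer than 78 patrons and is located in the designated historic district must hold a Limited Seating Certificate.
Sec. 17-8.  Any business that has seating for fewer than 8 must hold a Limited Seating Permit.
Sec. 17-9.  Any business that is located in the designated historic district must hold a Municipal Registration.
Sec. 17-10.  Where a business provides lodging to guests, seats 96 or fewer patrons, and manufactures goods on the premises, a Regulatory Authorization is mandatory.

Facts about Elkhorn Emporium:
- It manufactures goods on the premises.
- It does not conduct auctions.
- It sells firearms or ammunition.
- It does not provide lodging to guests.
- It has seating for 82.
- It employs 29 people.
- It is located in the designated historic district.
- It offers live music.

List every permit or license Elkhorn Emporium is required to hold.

Sec. 17-1. manufactures goods on the premises; employees 29 ≥ 25 → Annual License required.
Sec. 17-2. employees 29 > 14 → Regulatory License not required.
Sec. 17-3. employees 29 ≤ 31 → Small Employer Authorization required.
Sec. 17-4. seating 82 ≤ 84; employees 29 > 23 → Annual Authorization not required.
Sec. 17-5. Municipal Registration is required → Standard Authorization also required.
Sec. 17-6. does not conduct auctions; employees 29 < 66 → General Business Authorization not required.
Sec. 17-7. seating 82 ≥ 78; is located in the designated historic district → Limited Seating Certificate not required.
Sec. 17-8. seating 82 ≥ 8 → Limited Seating Permit not required.
Sec. 17-9. is located in the designated historic district → Municipal Registration required.
Sec. 17-10. does not provide lodging to guests; seating 82 ≤ 96; manufactures goods on the premises → Regulatory Authorization not required.

Annual License, Municipal Registration, Small Employer Authorization, Standard Authorization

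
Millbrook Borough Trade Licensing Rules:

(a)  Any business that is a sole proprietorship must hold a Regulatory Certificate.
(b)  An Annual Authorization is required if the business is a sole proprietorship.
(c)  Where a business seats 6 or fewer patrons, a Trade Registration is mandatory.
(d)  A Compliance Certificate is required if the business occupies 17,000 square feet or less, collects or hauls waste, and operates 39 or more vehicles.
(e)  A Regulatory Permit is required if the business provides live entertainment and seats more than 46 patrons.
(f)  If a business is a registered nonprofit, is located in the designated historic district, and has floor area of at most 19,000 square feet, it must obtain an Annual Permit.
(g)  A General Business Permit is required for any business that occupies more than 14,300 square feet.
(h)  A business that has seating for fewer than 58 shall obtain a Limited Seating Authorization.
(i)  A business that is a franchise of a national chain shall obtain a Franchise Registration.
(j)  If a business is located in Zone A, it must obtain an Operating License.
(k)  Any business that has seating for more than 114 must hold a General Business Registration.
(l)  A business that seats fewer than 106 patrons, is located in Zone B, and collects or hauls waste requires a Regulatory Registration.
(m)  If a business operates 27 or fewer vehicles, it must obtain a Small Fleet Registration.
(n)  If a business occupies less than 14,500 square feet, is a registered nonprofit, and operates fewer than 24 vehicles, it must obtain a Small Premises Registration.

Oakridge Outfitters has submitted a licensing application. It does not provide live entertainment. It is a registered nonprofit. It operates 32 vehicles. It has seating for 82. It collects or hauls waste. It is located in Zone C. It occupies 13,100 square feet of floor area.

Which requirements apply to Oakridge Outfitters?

(a) is a registered nonprofit (not: is a sole proprietorship) → Regulatory Certificate not required.
(b) is a registered nonprofit (not: is a sole proprietorship) → Annual Authorization not required.
(c) seating 82 > 6 → Trade Registration not required.
(d) floor area 13,100 square feet ≤ 17,000 square feet; collects or hauls waste; vehicles 32 < 39 → Compliance Certificate not required.
(e) does not provide live entertainment; seating 82 > 46 → Regulatory Permit not required.
(f) is a registered nonprofit; is located in Zone C (not: is located in the designated historic district); floor area 13,100 square feet ≤ 19,000 square feet → Annual Permit not required.
(g) floor area 13,100 square feet ≤ 14,300 square feet → General Business Permit not required.
(h) seating 82 ≥ 58 → Limited Seating Authorization not required.
(i) is a registered nonprofit (not: is a franchise of a national chain) → Franchise Registration not required.
(j) is located in Zone C (not: is located in Zone A) → Operating License not required.
(k) seating 82 ≤ 114 → General Business Registration not required.
(l) seating 82 < 106; is located in Zone C (not: is located in Zone B); collects or hauls waste → Regulatory Registration not required.
(m) vehicles 32 > 27 → Small Fleet Registration not required.
(n) floor area 13,100 square feet < 14,500 square feet; is a registered nonprofit; vehicles 32 ≥ 24 → Small Premises Registration not required.

None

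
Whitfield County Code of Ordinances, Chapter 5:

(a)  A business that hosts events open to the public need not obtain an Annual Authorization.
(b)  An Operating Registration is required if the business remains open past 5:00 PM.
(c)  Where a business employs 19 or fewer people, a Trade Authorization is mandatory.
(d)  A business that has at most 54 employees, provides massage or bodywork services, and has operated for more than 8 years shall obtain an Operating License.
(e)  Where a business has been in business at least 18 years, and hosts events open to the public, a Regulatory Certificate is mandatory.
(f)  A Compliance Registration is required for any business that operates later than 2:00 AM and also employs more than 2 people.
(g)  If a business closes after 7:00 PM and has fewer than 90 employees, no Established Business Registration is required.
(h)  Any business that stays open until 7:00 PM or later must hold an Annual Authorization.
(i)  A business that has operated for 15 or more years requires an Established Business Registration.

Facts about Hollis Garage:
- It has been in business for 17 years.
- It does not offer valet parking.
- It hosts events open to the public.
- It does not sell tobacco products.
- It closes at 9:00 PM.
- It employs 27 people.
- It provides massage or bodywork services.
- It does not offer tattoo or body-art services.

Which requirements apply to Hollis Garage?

(a) hosts events open to the public → exempt from Annual Authorization.
(b) closes 9:00 PM, after 5:00 PM → Operating Registration required.
(c) employees 27 > 19 → Trade Authorization not required.
(d) employees 27 ≤ 54; provides massage or bodywork services; years in business 17 > 8 → Operating License required.
(e) years in business 17 < 18; hosts events open to the public → Regulatory Certificate not required.
(f) closes 9:00 PM, at/before 2:00 AM; employees 27 > 2 → Compliance Registration not required.
(g) closes 9:00 PM, after 7:00 PM; employees 27 < 90 → exempt from Established Business Registration.
(h) closes 9:00 PM, after 7:00 PM → Annual Authorization required.
(i) years in business 17 ≥ 15 → Established Business Registration required.

Operating License, Operating Registration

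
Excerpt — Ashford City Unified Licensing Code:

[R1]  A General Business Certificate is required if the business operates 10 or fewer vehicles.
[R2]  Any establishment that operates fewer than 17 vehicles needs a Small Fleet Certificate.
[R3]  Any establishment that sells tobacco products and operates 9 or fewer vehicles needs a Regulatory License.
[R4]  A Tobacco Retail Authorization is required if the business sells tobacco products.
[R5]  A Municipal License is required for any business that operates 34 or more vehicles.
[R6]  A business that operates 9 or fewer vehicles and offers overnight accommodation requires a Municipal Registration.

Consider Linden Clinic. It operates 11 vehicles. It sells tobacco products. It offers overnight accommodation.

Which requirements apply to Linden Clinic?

Small Fleet Certificate, Tobacco Retail Authorization

[R1] vehicles 11 > 10 → General Business Certificate not required.
[R2] vehicles 11 < 17 → Small Fleet Certificate required.
[R3] sells tobacco products; vehicles 11 > 9 → Regulatory License not required.
[R4] sells tobacco products → Tobacco Retail Authorization required.
[R5] vehicles 11 < 34 → Municipal License not required.
[R6] vehicles 11 > 9; offers overnight accommodation → Municipal Registration not required.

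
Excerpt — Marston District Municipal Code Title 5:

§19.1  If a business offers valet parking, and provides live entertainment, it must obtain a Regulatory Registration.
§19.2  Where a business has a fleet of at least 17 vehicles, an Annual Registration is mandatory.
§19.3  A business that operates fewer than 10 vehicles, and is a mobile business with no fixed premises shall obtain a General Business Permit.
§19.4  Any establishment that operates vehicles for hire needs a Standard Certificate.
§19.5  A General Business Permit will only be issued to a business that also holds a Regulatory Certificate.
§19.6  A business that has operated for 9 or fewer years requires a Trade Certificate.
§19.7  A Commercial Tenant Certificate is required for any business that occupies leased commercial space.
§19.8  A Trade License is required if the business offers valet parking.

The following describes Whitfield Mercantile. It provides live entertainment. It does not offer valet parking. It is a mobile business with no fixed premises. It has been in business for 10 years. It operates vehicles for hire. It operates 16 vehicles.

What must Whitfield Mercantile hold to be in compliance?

§19.1 does not offer valet parking; provides live entertainment → Regulatory Registration not required.
§19.2 vehicles 16 < 17 → Annual Registration not required.
§19.3 vehicles 16 ≥ 10; is a mobile business with no fixed premises → General Business Permit not required.
§19.4 operates vehicles for hire → Standard Certificate required.
§19.5 General Business Permit is not required → no effect.
§19.6 years in business 10 > 9 → Trade Certificate not required.
§19.7 is a mobile business with no fixed premises (not: occupies leased commercial space) → Commercial Tenant Certificate not required.
§19.8 does not offer valet parking → Trade License not required.

Standard Certificate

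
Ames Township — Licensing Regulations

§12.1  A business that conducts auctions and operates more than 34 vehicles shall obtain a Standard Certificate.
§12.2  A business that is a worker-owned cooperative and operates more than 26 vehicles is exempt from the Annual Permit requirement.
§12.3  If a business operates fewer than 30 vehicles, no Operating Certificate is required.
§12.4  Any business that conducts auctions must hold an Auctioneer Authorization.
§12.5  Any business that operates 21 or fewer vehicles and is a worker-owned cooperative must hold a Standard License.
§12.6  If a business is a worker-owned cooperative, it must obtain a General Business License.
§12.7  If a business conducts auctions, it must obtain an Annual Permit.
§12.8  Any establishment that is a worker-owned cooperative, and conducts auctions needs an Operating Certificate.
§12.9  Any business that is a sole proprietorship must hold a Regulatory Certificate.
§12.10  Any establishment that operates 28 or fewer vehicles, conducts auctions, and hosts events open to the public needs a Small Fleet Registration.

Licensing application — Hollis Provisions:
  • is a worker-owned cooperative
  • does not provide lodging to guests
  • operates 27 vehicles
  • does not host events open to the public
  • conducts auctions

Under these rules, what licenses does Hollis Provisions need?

§12.1 conducts auctions; vehicles 27 ≤ 34 → Standard Certificate not required.
§12.2 is a worker-owned cooperative; vehicles 27 > 26 → exempt from Annual Permit.
§12.3 vehicles 27 < 30 → exempt from Operating Certificate.
§12.4 conducts auctions → Auctioneer Authorization required.
§12.5 vehicles 27 > 21; is a worker-owned cooperative → Standard License not required.
§12.6 is a worker-owned cooperative → General Business License required.
§12.7 conducts auctions → Annual Permit required.
§12.8 is a worker-owned cooperative; conducts auctions → Operating Certificate required.
§12.9 is a worker-owned cooperative (not: is a sole proprietorship) → Regulatory Certificate not required.
§12.10 vehicles 27 ≤ 28; conducts auctions; does not host events open to the public → Small Fleet Registration not required.

Auctioneer Authorization, General Business License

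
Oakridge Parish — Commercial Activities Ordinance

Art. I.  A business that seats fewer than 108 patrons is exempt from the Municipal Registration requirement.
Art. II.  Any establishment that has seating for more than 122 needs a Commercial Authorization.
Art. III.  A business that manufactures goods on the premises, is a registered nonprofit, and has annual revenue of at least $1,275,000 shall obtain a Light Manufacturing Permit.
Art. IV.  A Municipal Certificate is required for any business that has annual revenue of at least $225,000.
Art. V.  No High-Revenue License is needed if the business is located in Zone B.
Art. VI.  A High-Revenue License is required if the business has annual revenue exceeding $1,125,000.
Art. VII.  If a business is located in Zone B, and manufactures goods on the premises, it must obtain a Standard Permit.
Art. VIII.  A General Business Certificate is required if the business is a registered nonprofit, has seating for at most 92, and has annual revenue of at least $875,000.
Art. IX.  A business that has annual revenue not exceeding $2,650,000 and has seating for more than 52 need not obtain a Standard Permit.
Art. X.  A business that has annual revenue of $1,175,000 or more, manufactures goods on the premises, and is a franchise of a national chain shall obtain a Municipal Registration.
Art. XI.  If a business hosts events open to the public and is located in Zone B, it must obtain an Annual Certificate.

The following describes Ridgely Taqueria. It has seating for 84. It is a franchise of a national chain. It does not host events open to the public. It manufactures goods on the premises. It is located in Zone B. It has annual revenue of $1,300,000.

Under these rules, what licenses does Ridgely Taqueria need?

Municipal Certificate

Art. I. seating 84 < 108 → exempt from Municipal Registration.
Art. II. seating 84 ≤ 122 → Commercial Authorization not required.
Art. III. manufactures goods on the premises; is a franchise of a national chain (not: is a registered nonprofit); revenue $1,300,000 ≥ $1,275,000 → Light Manufacturing Permit not required.
Art. IV. revenue $1,300,000 ≥ $225,000 → Municipal Certificate required.
Art. V. is located in Zone B → exempt from High-Revenue License.
Art. VI. revenue $1,300,000 > $1,125,000 → High-Revenue License required.
Art. VII. is located in Zone B; manufactures goods on the premises → Standard Permit required.
Art. VIII. is a franchise of a national chain (not: is a registered nonprofit); seating 84 ≤ 92; revenue $1,300,000 ≥ $875,000 → General Business Certificate not required.
Art. IX. revenue $1,300,000 ≤ $2,650,000; seating 84 > 52 → exempt from Standard Permit.
Art. X. revenue $1,300,000 ≥ $1,175,000; manufactures goods on the premises; is a franchise of a national chain → Municipal Registration required.
Art. XI. does not host events open to the public; is located in Zone B → Annual Certificate not required.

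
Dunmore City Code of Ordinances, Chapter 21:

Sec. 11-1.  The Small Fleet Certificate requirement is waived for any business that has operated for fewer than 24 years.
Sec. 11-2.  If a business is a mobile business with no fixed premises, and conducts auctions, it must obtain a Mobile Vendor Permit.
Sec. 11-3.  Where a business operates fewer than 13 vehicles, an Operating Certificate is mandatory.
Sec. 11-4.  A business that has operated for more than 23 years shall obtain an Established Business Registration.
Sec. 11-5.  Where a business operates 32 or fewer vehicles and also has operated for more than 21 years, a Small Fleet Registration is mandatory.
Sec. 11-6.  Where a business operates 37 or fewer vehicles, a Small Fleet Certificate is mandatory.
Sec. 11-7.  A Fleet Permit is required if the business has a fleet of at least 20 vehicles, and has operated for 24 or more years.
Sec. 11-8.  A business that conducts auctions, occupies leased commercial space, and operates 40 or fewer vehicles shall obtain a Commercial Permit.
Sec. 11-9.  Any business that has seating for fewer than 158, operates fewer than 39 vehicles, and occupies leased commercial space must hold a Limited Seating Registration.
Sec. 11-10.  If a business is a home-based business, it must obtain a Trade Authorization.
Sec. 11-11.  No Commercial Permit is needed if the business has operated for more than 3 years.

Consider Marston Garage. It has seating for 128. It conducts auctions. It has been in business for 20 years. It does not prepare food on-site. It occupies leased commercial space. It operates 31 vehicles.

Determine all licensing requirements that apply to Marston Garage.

Limited Seating Registration

Sec. 11-1. years in business 20 < 24 → exempt from Small Fleet Certificate.
Sec. 11-2. occupies leased commercial space (not: is a mobile business with no fixed premises); conducts auctions → Mobile Vendor Permit not required.
Sec. 11-3. vehicles 31 ≥ 13 → Operating Certificate not required.
Sec. 11-4. years in business 20 ≤ 23 → Established Business Registration not required.
Sec. 11-5. vehicles 31 ≤ 32; years in business 20 ≤ 21 → Small Fleet Registration not required.
Sec. 11-6. vehicles 31 ≤ 37 → Small Fleet Certificate required.
Sec. 11-7. vehicles 31 ≥ 20; years in business 20 < 24 → Fleet Permit not required.
Sec. 11-8. conducts auctions; occupies leased commercial space; vehicles 31 ≤ 40 → Commercial Permit required.
Sec. 11-9. seating 128 < 158; vehicles 31 < 39; occupies leased commercial space → Limited Seating Registration required.
Sec. 11-10. occupies leased commercial space (not: is a home-based business) → Trade Authorization not required.
Sec. 11-11. years in business 20 > 3 → exempt from Commercial Permit.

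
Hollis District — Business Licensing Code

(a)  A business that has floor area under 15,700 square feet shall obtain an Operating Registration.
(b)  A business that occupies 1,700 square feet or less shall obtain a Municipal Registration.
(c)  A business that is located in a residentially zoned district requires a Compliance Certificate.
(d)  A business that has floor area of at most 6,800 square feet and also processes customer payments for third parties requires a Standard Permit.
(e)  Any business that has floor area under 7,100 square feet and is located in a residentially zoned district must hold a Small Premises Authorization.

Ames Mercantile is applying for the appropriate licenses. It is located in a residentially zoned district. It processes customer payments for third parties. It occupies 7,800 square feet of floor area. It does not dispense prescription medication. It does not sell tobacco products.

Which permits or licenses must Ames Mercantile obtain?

Compliance Certificate, Operating Registration

(a) floor area 7,800 square feet < 15,700 square feet → Operating Registration required.
(b) floor area 7,800 square feet > 1,700 square feet → Municipal Registration not required.
(c) is located in a residentially zoned district → Compliance Certificate required.
(d) floor area 7,800 square feet > 6,800 square feet; processes customer payments for third parties → Standard Permit not required.
(e) floor area 7,800 square feet ≥ 7,100 square feet; is located in a residentially zoned district → Small Premises Authorization not required.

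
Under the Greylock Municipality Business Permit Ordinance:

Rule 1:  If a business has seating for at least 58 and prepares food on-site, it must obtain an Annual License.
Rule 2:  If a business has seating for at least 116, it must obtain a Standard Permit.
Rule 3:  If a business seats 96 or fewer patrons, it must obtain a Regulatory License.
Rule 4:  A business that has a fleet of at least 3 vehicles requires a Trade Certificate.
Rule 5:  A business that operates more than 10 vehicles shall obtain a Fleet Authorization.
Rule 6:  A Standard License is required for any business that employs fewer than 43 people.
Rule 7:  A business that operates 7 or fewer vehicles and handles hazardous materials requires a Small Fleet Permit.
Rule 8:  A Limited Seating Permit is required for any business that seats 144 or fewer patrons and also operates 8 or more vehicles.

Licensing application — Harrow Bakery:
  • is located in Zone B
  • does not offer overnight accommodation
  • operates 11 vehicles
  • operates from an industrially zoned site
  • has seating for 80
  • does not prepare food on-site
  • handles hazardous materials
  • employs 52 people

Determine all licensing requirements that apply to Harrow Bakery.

Rule 1: seating 80 ≥ 58; does not prepare food on-site → Annual License not required.
Rule 2: seating 80 < 116 → Standard Permit not required.
Rule 3: seating 80 ≤ 96 → Regulatory License required.
Rule 4: vehicles 11 ≥ 3 → Trade Certificate required.
Rule 5: vehicles 11 > 10 → Fleet Authorization required.
Rule 6: employees 52 ≥ 43 → Standard License not required.
Rule 7: vehicles 11 > 7; handles hazardous materials → Small Fleet Permit not required.
Rule 8: seating 80 ≤ 144; vehicles 11 ≥ 8 → Limited Seating Permit required.

Fleet Authorization, Limited Seating Permit, Regulatory License, Trade Certificate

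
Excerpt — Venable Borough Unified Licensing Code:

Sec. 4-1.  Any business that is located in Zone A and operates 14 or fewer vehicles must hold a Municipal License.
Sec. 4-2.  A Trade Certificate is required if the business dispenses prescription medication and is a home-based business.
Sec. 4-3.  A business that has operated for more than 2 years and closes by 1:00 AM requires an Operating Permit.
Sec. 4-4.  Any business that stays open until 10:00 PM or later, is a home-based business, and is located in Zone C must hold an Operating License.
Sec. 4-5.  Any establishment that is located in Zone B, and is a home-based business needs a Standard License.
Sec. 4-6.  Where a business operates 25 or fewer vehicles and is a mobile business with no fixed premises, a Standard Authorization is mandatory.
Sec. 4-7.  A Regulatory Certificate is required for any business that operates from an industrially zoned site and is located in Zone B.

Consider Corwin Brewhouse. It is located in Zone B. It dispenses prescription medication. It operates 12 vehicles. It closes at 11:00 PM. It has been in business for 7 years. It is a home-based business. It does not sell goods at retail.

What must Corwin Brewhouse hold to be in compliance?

Sec. 4-1. is located in Zone B (not: is located in Zone A); vehicles 12 ≤ 14 → Municipal License not required.
Sec. 4-2. dispenses prescription medication; is a home-based business → Trade Certificate required.
Sec. 4-3. years in business 7 > 2; closes 11:00 PM, at/before 1:00 AM → Operating Permit required.
Sec. 4-4. closes 11:00 PM, after 10:00 PM; is a home-based business; is located in Zone B (not: is located in Zone C) → Operating License not required.
Sec. 4-5. is located in Zone B; is a home-based business → Standard License required.
Sec. 4-6. vehicles 12 ≤ 25; is a home-based business (not: is a mobile business with no fixed premises) → Standard Authorization not required.
Sec. 4-7. is a home-based business (not: operates from an industrially zoned site); is located in Zone B → Regulatory Certificate not required.

Operating Permit, Standard License, Trade Certificate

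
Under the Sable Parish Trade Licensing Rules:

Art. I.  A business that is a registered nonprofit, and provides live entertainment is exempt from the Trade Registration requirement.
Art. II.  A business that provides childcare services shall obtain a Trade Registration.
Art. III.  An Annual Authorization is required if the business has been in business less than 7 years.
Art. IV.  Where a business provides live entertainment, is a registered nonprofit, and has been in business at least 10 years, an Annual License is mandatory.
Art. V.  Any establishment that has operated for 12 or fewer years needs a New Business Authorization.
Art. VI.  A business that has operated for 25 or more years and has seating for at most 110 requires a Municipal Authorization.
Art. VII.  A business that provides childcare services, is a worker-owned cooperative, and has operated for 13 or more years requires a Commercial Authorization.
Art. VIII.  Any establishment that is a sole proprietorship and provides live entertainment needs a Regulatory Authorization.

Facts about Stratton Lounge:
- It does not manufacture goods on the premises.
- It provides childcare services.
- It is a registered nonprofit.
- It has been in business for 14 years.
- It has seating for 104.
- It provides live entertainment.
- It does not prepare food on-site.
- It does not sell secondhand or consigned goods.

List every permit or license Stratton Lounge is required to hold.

Annual License

Art. I. is a registered nonprofit; provides live entertainment → exempt from Trade Registration.
Art. II. provides childcare services → Trade Registration required.
Art. III. years in business 14 ≥ 7 → Annual Authorization not required.
Art. IV. provides live entertainment; is a registered nonprofit; years in business 14 ≥ 10 → Annual License required.
Art. V. years in business 14 > 12 → New Business Authorization not required.
Art. VI. years in business 14 < 25; seating 104 ≤ 110 → Municipal Authorization not required.
Art. VII. provides childcare services; is a registered nonprofit (not: is a worker-owned cooperative); years in business 14 ≥ 13 → Commercial Authorization not required.
Art. VIII. is a registered nonprofit (not: is a sole proprietorship); provides live entertainment → Regulatory Authorization not required.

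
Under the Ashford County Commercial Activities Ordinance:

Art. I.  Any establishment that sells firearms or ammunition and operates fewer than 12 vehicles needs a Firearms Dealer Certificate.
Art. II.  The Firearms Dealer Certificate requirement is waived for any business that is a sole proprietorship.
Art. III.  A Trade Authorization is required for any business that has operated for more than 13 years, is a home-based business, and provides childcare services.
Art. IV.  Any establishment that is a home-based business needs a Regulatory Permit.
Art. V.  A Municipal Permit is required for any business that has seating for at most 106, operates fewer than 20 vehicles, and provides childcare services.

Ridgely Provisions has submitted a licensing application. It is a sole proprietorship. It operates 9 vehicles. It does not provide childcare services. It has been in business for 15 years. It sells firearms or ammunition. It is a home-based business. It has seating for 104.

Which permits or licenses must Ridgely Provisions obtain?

Regulatory Permit

Art. I. sells firearms or ammunition; vehicles 9 < 12 → Firearms Dealer Certificate required.
Art. II. is a sole proprietorship → exempt from Firearms Dealer Certificate.
Art. III. years in business 15 > 13; is a home-based business; does not provide childcare services → Trade Authorization not required.
Art. IV. is a home-based business → Regulatory Permit required.
Art. V. seating 104 ≤ 106; vehicles 9 < 20; does not provide childcare services → Municipal Permit not required.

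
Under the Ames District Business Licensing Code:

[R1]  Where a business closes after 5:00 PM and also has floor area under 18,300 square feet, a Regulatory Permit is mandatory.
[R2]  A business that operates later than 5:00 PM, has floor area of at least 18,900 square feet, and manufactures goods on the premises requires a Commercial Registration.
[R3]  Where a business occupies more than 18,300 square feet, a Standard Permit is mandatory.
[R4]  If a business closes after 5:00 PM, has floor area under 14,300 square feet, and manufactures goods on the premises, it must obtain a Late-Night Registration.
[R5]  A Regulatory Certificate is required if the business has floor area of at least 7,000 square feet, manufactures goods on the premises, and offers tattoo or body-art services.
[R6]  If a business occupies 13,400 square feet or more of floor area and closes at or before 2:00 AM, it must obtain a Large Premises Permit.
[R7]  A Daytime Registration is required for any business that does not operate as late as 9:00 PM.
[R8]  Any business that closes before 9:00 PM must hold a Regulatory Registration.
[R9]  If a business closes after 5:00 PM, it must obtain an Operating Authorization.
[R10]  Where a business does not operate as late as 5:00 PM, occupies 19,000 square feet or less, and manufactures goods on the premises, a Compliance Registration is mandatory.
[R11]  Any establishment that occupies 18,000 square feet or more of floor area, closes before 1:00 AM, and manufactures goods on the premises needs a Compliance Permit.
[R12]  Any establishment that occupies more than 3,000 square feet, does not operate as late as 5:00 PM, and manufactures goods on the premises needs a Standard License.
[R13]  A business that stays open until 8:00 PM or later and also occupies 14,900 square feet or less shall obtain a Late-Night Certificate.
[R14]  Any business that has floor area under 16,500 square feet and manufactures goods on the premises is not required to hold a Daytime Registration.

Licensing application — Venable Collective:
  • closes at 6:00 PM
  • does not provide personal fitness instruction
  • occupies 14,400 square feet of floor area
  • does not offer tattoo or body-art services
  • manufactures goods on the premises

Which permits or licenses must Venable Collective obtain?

Large Premises Permit, Operating Authorization, Regulatory Permit, Regulatory Registration

[R1] closes 6:00 PM, after 5:00 PM; floor area 14,400 square feet < 18,300 square feet → Regulatory Permit required.
[R2] closes 6:00 PM, after 5:00 PM; floor area 14,400 square feet < 18,900 square feet; manufactures goods on the premises → Commercial Registration not required.
[R3] floor area 14,400 square feet ≤ 18,300 square feet → Standard Permit not required.
[R4] closes 6:00 PM, after 5:00 PM; floor area 14,400 square feet ≥ 14,300 square feet; manufactures goods on the premises → Late-Night Registration not required.
[R5] floor area 14,400 square feet ≥ 7,000 square feet; manufactures goods on the premises; does not offer tattoo or body-art services → Regulatory Certificate not required.
[R6] floor area 14,400 square feet ≥ 13,400 square feet; closes 6:00 PM, at/before 2:00 AM → Large Premises Permit required.
[R7] closes 6:00 PM, at/before 9:00 PM → Daytime Registration required.
[R8] closes 6:00 PM, at/before 9:00 PM → Regulatory Registration required.
[R9] closes 6:00 PM, after 5:00 PM → Operating Authorization required.
[R10] closes 6:00 PM, after 5:00 PM; floor area 14,400 square feet ≤ 19,000 square feet; manufactures goods on the premises → Compliance Registration not required.
[R11] floor area 14,400 square feet < 18,000 square feet; closes 6:00 PM, at/before 1:00 AM; manufactures goods on the premises → Compliance Permit not required.
[R12] floor area 14,400 square feet > 3,000 square feet; closes 6:00 PM, after 5:00 PM; manufactures goods on the premises → Standard License not required.
[R13] closes 6:00 PM, at/before 8:00 PM; floor area 14,400 square feet ≤ 14,900 square feet → Late-Night Certificate not required.
[R14] floor area 14,400 square feet < 16,500 square feet; manufactures goods on the premises → exempt from Daytime Registration.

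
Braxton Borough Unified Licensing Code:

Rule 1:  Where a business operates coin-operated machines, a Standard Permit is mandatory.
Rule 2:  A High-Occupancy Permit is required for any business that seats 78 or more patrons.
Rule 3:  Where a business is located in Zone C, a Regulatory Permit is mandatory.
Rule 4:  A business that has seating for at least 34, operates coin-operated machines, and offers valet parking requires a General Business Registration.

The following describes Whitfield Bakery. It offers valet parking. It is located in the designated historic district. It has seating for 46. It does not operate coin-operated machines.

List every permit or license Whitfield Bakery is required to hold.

Rule 1: does not operate coin-operated machines → Standard Permit not required.
Rule 2: seating 46 < 78 → High-Occupancy Permit not required.
Rule 3: is located in the designated historic district (not: is located in Zone C) → Regulatory Permit not required.
Rule 4: seating 46 ≥ 34; does not operate coin-operated machines; offers valet parking → General Business Registration not required.

None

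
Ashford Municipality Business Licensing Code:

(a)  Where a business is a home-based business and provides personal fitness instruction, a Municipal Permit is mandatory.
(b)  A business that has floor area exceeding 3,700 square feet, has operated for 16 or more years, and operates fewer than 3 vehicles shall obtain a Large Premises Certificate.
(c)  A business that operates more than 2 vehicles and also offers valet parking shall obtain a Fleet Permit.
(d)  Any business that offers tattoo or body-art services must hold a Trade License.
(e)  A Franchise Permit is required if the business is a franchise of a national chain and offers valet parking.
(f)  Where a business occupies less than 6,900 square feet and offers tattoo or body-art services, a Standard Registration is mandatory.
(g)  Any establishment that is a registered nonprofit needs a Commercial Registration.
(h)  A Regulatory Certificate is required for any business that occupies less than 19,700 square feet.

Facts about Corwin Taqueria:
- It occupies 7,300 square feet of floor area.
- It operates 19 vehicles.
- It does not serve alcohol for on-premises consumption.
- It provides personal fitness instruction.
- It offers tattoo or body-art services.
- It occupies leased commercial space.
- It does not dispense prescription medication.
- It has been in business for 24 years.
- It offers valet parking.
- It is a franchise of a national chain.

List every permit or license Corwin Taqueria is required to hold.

Fleet Permit, Franchise Permit, Regulatory Certificate, Trade License

(a) occupies leased commercial space (not: is a home-based business); provides personal fitness instruction → Municipal Permit not required.
(b) floor area 7,300 square feet > 3,700 square feet; years in business 24 ≥ 16; vehicles 19 ≥ 3 → Large Premises Certificate not required.
(c) vehicles 19 > 2; offers valet parking → Fleet Permit required.
(d) offers tattoo or body-art services → Trade License required.
(e) is a franchise of a national chain; offers valet parking → Franchise Permit required.
(f) floor area 7,300 square feet ≥ 6,900 square feet; offers tattoo or body-art services → Standard Registration not required.
(g) is a franchise of a national chain (not: is a registered nonprofit) → Commercial Registration not required.
(h) floor area 7,300 square feet < 19,700 square feet → Regulatory Certificate required.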